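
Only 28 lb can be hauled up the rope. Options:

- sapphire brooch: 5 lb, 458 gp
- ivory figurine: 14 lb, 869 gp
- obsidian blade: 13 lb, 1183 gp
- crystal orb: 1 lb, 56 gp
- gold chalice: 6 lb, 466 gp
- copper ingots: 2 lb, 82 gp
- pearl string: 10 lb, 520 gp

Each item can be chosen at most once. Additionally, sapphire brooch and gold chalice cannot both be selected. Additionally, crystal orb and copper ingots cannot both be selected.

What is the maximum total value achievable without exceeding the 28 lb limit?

2161

Best packing: sapphire brooch + obsidian blade + pearl string — 28 lb, 2161 total.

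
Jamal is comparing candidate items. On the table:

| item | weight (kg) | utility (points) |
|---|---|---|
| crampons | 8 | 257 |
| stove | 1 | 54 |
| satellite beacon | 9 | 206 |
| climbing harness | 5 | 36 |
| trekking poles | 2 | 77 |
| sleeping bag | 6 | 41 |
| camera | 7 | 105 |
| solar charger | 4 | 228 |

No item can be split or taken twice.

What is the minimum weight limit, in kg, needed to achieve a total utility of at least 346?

Need the lightest bundle worth ≥ 346.
stove + trekking poles + solar charger: 359 utility at 7 kg.
Any bundle with less than 7 kg falls short of 346.

7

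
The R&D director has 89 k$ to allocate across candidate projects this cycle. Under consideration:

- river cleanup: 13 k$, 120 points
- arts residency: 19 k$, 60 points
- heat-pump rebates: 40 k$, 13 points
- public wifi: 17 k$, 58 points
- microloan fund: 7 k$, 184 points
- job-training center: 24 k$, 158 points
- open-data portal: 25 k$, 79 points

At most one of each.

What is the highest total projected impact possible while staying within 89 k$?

601

Filling by ratio: river cleanup + public wifi + microloan fund + job-training center + open-data portal for 599, with 3 k$ left unused.
Replace public wifi with arts residency: the trade gains 2 net, giving 601 at 88 k$.
An exhaustive check of the 128 subsets confirms 601.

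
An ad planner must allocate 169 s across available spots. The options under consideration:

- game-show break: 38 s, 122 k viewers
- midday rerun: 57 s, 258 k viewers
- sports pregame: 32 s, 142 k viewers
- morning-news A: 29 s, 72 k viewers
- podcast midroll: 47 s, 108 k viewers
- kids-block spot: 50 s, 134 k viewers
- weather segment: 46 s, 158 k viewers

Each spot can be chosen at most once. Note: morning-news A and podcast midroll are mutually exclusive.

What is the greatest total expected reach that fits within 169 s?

Ranking by ratio (expected reach/s): midday rerun 4.53, sports pregame 4.44, weather segment 3.43, game-show break 3.21.
Taking midday rerun + sports pregame + morning-news A + weather segment: 164 s used, 630 in expected reach.
Runner-up midday rerun + sports pregame + morning-news A + kids-block spot tops out at 606.

630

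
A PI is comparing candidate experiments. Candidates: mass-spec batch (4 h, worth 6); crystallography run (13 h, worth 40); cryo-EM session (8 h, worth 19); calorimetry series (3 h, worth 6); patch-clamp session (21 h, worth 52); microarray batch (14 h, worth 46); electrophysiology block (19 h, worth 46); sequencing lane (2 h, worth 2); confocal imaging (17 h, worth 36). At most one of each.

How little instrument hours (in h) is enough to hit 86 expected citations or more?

27

Minimise h subject to total expected citations ≥ 86.
crystallography run + microarray batch: 86 expected citations at 27 h.
Below 27 h the best achievable stays under 86.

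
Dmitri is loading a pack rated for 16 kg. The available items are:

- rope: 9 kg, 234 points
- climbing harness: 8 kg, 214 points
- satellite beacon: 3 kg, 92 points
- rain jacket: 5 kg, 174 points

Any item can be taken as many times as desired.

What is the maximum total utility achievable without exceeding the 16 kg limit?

Density check — rain jacket 34.80, satellite beacon 30.67, climbing harness 26.75 are the best per kg.
The ratio heuristic lands on 3×rain jacket (522) but leaves 1 kg idle.
Dropping rain jacket frees 5 kg; slotting in 2×satellite beacon (6 kg) lifts the total to 532 at 16 kg.
No other feasible combination exceeds 532.

532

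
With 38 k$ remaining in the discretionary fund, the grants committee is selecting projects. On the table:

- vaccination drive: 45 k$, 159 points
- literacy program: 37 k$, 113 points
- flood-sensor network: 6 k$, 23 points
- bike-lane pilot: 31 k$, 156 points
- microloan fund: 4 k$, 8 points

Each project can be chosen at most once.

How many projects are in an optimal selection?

2

The maximum projected impact within 38 k$ is 179.
One optimal bundle: flood-sensor network + bike-lane pilot (37 k$).
All optima have 2 projects.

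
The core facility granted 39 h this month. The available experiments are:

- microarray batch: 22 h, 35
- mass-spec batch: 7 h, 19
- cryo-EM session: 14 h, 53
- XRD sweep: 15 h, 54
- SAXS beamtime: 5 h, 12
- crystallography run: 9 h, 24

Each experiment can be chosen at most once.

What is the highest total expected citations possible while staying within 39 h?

131

Greedy by ratio would take mass-spec batch + cryo-EM session + XRD sweep: 36 h used, total 126.
The 7 h tied up in mass-spec batch is better spent on crystallography run — total rises to 131 (38 h).
The closest alternative, mass-spec batch + cryo-EM session + XRD sweep, reaches only 126.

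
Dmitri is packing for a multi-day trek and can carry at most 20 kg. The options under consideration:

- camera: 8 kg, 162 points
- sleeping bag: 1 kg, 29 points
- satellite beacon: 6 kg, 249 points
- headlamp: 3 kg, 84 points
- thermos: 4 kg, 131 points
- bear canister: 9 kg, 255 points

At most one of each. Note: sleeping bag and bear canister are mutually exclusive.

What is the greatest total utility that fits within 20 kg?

635

Best packing: satellite beacon + thermos + bear canister — 19 kg, 635 total.
No other feasible combination exceeds 635.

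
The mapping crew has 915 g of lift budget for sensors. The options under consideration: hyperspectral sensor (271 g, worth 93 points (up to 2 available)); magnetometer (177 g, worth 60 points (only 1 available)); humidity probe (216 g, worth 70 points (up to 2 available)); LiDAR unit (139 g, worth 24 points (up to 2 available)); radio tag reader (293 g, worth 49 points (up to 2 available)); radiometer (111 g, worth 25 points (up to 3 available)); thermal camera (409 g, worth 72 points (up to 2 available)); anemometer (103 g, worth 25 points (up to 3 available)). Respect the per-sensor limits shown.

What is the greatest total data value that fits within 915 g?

293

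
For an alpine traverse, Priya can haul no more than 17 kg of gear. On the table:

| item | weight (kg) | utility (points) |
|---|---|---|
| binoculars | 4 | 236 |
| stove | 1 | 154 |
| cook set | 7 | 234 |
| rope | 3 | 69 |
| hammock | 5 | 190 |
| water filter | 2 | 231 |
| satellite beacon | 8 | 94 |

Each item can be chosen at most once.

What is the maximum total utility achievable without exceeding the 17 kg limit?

924

Density check — stove 154.00, water filter 115.50, binoculars 59.00, hammock 38.00 are the best per kg.
The ratio heuristic lands on binoculars + stove + rope + hammock + water filter (880) but leaves 2 kg idle.
The 5 kg tied up in hammock is better spent on cook set — total rises to 924 (17 kg).
Next best is binoculars + stove + rope + hammock + water filter at 880 (15 kg) — short by 44.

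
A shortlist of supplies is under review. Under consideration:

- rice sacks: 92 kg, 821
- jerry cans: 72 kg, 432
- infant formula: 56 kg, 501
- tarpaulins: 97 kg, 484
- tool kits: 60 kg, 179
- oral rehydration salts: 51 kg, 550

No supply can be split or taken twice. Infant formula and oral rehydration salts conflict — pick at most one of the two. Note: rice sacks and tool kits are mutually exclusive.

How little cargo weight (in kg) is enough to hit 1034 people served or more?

143

Minimise kg subject to total people served ≥ 1034.
Taking rice sacks + oral rehydration salts gives 1371 (≥ 1034) for 143 kg.
No combination under 143 kg hits 1034.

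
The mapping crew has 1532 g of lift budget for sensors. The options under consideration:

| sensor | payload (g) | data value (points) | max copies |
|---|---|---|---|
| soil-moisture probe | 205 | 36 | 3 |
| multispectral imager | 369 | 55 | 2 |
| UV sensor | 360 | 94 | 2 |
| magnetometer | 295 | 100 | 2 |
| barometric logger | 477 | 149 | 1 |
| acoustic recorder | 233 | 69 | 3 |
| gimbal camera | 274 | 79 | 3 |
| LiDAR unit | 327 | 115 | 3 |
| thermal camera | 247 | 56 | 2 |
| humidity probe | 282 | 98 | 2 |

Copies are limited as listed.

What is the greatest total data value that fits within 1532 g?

528

Greedy by ratio would take acoustic recorder + 3×LiDAR unit + humidity probe: 1496 g used, total 512.
Replace acoustic recorder and LiDAR unit with 2×magnetometer: the trade gains 16 net, giving 528 at 1526 g.
No other feasible combination exceeds 528.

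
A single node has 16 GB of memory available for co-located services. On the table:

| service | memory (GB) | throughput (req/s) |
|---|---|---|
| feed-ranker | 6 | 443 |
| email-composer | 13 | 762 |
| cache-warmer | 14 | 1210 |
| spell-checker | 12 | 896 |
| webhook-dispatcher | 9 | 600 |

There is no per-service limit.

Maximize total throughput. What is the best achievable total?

Density check — cache-warmer 86.43, spell-checker 74.67, feed-ranker 73.83, webhook-dispatcher 66.67 are the best per GB.
Taking cache-warmer: 14 GB used, 1210 in throughput.
Every other selection either busts 16 GB or fails to beat 1210.

1210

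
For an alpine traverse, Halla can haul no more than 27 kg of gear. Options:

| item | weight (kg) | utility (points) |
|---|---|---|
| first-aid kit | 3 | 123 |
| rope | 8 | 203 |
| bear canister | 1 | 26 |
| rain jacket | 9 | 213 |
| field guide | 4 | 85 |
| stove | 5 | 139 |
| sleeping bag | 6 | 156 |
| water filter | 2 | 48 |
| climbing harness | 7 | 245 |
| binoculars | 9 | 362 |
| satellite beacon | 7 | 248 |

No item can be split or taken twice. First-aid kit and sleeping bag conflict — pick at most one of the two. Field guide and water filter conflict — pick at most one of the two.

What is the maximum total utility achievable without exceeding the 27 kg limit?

Taking first-aid kit + bear canister + climbing harness + binoculars + satellite beacon: 27 kg used, 1004 in utility.

1004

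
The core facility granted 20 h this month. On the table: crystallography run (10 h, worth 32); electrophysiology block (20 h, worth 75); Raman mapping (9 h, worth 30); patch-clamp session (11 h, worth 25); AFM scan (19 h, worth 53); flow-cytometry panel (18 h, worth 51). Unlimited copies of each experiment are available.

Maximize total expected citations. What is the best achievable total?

Best packing: electrophysiology block — 20 h, 75 total.
No other feasible combination exceeds 75.

75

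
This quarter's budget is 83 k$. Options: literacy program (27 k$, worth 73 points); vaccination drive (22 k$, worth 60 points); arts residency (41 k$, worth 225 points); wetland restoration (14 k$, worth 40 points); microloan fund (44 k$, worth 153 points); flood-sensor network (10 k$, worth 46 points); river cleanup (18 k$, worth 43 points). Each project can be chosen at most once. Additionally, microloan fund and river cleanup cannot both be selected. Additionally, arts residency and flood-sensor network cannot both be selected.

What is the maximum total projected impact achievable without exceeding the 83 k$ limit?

338

Best packing: literacy program + arts residency + wetland restoration — 82 k$, 338 total.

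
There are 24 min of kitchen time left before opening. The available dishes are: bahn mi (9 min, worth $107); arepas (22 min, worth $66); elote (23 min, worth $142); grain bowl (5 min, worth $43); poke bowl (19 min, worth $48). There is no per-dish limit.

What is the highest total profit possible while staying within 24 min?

257

By profit per min: bahn mi 11.89, grain bowl 8.60, elote 6.17 lead.
The ratio ordering already packs tightly: 2×bahn mi + grain bowl, 23 min, 257.
The spare 1 min is too small for any remaining dish, and no exchange beats 257.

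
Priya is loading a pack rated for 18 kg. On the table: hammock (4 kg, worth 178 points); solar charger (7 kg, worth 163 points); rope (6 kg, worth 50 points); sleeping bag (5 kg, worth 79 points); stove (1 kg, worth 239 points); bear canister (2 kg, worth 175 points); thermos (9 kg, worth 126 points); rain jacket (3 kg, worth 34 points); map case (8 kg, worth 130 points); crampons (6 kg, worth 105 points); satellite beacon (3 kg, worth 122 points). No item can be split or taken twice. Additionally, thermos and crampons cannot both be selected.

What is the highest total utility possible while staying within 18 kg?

877

Taking hammock + solar charger + stove + bear canister + satellite beacon: 17 kg used, 877 in utility.
The closest alternative, hammock + stove + bear canister + map case + satellite beacon, reaches only 844.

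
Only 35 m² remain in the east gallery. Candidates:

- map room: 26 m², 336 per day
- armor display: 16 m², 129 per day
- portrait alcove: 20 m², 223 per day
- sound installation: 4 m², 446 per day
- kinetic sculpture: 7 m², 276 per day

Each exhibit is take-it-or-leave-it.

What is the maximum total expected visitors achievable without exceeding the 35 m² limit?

945

By expected visitors per m²: sound installation 111.50, kinetic sculpture 39.43, map room 12.92 lead.
Best packing: portrait alcove + sound installation + kinetic sculpture — 31 m², 945 total.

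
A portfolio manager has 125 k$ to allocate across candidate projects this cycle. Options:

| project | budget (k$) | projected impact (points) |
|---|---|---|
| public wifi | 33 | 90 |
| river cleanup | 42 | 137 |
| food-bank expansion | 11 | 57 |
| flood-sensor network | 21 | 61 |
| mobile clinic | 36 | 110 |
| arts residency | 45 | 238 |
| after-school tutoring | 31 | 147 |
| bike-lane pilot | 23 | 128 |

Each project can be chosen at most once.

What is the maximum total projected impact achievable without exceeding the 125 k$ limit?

574

Density check — bike-lane pilot 5.57, arts residency 5.29, food-bank expansion 5.18, after-school tutoring 4.74 are the best per k$.
The ratio heuristic lands on food-bank expansion + arts residency + after-school tutoring + bike-lane pilot (570) but leaves 15 k$ idle.
Replace food-bank expansion with flood-sensor network: the trade gains 4 net, giving 574 at 120 k$.
No other feasible combination exceeds 574.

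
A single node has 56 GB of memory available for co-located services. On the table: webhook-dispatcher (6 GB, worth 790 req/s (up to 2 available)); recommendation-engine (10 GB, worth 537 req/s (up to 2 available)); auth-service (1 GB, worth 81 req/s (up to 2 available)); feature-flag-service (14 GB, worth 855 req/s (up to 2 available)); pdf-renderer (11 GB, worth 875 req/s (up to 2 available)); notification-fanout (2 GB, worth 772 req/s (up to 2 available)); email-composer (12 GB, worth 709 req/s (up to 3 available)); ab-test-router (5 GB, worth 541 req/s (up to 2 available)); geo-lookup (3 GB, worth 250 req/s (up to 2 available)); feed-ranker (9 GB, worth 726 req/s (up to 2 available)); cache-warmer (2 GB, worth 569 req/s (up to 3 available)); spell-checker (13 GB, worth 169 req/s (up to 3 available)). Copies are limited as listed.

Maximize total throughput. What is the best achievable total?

7865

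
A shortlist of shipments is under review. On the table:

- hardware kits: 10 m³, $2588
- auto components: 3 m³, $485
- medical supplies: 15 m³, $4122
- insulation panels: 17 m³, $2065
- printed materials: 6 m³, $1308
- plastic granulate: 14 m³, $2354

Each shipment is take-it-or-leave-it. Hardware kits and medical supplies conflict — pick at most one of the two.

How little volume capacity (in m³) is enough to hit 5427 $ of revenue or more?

21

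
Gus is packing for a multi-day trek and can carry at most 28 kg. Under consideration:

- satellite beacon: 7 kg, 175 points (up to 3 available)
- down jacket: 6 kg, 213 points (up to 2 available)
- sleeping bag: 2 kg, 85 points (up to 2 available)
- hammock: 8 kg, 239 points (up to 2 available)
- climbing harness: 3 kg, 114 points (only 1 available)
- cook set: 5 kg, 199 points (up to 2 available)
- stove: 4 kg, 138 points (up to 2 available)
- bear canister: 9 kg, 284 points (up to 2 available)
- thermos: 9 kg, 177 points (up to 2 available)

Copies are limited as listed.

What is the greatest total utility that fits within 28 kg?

By utility per kg: sleeping bag 42.50, cook set 39.80, climbing harness 38.00, down jacket 35.50 lead.
A density-first pass picks down jacket + 2×sleeping bag + climbing harness + 2×cook set + stove — 1033 at 27 kg.
The 3 kg tied up in climbing harness is better spent on stove — total rises to 1057 (28 kg).
That's the maximum — no swap from here does better than 1057.

1057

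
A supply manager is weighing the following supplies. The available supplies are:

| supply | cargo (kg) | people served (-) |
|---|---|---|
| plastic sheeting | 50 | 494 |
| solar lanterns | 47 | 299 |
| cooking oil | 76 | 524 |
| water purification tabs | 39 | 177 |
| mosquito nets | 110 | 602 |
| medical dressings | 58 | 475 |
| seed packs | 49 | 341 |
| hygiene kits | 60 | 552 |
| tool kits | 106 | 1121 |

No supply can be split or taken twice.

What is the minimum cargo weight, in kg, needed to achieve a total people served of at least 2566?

274

Minimise kg subject to total people served ≥ 2566.
Taking plastic sheeting + medical dressings + hygiene kits + tool kits gives 2642 (≥ 2566) for 274 kg.
No combination under 274 kg hits 2566.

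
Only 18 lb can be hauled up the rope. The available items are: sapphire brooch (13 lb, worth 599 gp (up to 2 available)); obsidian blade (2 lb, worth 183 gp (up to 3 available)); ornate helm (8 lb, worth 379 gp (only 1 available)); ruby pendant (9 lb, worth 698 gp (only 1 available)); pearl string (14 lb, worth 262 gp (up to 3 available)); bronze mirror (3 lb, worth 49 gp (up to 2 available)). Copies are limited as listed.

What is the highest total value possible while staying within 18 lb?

The ratio ordering already packs tightly: 3×obsidian blade + ruby pendant + bronze mirror, 18 lb, 1296.
That's the maximum — no swap from here does better than 1296.

1296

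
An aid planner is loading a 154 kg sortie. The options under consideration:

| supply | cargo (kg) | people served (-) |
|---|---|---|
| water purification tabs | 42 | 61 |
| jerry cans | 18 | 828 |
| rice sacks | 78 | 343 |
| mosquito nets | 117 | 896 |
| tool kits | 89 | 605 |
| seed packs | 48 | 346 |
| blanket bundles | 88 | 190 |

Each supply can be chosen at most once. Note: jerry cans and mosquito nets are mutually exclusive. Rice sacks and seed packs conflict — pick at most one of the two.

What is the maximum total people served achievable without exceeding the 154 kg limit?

Water purification tabs + jerry cans + tool kits uses 149 of the 154 kg and totals 1494.
Next best is jerry cans + tool kits at 1433 (107 kg) — short by 61.

1494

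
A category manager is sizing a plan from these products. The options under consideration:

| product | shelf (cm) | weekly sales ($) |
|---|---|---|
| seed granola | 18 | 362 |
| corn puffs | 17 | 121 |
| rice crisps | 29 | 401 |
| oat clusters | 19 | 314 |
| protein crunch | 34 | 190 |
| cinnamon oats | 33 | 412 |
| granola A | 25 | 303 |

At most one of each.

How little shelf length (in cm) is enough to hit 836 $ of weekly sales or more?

62

Minimise cm subject to total weekly sales ≥ 836.
seed granola + oat clusters + granola A: 979 weekly sales at 62 cm.
Below 62 cm the best achievable stays under 836.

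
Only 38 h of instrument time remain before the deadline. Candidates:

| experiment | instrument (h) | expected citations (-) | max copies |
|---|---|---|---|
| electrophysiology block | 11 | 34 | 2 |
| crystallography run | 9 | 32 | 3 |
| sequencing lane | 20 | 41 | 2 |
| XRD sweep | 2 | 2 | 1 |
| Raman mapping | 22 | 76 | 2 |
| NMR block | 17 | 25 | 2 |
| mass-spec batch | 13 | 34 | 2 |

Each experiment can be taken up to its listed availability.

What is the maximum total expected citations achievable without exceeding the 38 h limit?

Taking electrophysiology block + 3×crystallography run: 38 h used, 130 in expected citations.
Nothing else within 38 h beats 130.

130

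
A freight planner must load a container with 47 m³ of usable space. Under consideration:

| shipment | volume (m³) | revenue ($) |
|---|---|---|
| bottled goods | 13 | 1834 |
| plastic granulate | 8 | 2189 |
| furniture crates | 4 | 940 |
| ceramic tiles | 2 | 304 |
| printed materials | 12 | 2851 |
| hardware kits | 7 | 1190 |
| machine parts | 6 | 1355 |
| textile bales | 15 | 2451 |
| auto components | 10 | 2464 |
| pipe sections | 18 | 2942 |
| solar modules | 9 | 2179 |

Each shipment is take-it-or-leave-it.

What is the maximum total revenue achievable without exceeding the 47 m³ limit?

11342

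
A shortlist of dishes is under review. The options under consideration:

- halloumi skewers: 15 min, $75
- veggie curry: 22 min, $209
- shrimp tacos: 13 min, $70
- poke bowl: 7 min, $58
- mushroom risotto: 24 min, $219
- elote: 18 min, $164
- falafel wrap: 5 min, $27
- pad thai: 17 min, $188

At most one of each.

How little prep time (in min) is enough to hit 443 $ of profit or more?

Look for the lowest-prep combination reaching 443.
veggie curry + poke bowl + pad thai reaches 455 using 46 min.
Below 46 min the best achievable stays under 443.

46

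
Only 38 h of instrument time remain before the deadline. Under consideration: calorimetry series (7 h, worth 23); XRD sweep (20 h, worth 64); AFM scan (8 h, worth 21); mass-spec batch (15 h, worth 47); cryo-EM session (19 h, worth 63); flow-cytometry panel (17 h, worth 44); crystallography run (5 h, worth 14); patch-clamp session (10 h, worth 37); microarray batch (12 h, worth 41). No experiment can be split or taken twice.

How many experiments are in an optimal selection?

3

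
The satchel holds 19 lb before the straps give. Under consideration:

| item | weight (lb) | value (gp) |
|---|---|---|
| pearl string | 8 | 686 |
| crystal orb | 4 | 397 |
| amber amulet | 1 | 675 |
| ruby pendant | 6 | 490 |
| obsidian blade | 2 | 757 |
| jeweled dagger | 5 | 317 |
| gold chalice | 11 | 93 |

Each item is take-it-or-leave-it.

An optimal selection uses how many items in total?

5

Optimal total is 2636.
One optimal bundle: crystal orb + amber amulet + ruby pendant + obsidian blade + jeweled dagger (18 lb).
All optima have 5 items.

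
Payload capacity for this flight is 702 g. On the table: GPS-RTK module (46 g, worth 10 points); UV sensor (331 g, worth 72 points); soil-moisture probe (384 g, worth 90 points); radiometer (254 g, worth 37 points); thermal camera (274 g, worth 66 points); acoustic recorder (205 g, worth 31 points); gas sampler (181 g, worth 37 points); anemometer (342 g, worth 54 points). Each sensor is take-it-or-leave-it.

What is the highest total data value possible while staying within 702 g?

Density check — thermal camera 0.24, soil-moisture probe 0.23, UV sensor 0.22 are the best per g.
Soil-moisture probe + thermal camera uses 658 of the 702 g and totals 156.
No other feasible combination exceeds 156.

156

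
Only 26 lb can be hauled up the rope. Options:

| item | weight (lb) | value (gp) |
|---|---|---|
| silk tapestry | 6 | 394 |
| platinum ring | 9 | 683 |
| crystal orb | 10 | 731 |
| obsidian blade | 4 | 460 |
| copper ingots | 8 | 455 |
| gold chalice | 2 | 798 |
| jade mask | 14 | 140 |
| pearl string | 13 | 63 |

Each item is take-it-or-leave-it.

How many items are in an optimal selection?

4

The maximum value within 26 lb is 2672.
platinum ring + crystal orb + obsidian blade + gold chalice hits 2672 at 25 lb.
Any selection reaching 2672 contains exactly 4 items.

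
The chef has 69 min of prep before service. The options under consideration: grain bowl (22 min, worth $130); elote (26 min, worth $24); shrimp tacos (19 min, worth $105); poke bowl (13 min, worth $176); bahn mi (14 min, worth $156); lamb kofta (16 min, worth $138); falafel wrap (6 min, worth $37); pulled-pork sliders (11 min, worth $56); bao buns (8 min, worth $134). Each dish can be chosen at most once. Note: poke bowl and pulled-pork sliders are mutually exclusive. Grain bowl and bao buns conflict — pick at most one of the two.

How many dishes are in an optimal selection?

5

Best achievable profit is 641.
poke bowl + bahn mi + lamb kofta + falafel wrap + bao buns hits 641 at 57 min.
Any selection reaching 641 contains exactly 5 dishes.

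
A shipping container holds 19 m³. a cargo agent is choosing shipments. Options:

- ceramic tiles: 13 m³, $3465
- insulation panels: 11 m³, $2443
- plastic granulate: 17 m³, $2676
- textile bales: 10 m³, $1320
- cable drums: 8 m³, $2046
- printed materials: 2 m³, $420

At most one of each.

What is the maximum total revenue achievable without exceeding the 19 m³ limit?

A density-first pass picks ceramic tiles + printed materials — 3885 at 15 m³.
Replace ceramic tiles and printed materials with insulation panels + cable drums: the trade gains 604 net, giving 4489 at 19 m³.
Nothing else within 19 m³ beats 4489.

4489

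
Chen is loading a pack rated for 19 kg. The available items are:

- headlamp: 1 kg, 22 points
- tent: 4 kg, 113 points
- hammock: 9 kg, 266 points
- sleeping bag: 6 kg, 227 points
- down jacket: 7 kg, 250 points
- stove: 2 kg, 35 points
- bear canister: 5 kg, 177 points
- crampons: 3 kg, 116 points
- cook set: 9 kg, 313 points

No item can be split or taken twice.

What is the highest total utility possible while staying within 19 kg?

679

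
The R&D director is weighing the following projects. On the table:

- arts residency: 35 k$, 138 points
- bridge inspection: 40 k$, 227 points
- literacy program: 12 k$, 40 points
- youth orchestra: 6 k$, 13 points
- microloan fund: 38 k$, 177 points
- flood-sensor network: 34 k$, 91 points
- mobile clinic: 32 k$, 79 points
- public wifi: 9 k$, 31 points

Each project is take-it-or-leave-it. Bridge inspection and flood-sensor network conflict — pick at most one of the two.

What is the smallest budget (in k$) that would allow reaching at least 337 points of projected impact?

Look for the lowest-budget combination reaching 337.
arts residency + bridge inspection reaches 365 using 75 k$.
Any bundle with less than 75 k$ falls short of 337.

75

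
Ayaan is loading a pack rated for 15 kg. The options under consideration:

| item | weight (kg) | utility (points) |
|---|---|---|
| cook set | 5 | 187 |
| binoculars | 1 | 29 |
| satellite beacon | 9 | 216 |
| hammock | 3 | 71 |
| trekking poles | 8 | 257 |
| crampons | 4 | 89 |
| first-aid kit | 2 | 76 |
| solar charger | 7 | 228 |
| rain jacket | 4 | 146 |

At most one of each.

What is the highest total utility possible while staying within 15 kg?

Taking the top-ratio items first gives cook set + binoculars + hammock + first-aid kit + rain jacket for 509 (15 kg).
Replace binoculars and hammock and rain jacket with trekking poles: the trade gains 11 net, giving 520 at 15 kg.
Cook set + binoculars + first-aid kit + solar charger matches that 520 at 15 kg; no feasible combination exceeds it.

520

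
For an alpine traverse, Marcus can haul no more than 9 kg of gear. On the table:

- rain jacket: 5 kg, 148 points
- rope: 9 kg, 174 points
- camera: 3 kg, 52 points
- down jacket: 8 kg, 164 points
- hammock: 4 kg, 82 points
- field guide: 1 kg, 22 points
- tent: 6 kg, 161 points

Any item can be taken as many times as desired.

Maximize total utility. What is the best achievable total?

236

Best packing: rain jacket + 4×field guide — 9 kg, 236 total.
That's the maximum — no swap from here does better than 236.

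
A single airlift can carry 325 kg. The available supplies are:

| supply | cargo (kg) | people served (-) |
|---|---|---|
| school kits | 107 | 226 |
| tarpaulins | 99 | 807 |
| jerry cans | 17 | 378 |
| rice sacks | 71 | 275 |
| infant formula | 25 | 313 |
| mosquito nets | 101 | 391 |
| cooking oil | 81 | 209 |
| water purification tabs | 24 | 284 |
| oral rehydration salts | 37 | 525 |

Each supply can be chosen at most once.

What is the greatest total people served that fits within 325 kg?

By people served per kg: jerry cans 22.24, oral rehydration salts 14.19, infant formula 12.52, water purification tabs 11.83 lead.
A density-first pass picks tarpaulins + jerry cans + rice sacks + infant formula + water purification tabs + oral rehydration salts — 2582 at 273 kg.
Dropping rice sacks frees 71 kg; slotting in mosquito nets (101 kg) lifts the total to 2698 at 303 kg.
The closest alternative, tarpaulins + jerry cans + rice sacks + infant formula + water purification tabs + oral rehydration salts, reaches only 2582.

2698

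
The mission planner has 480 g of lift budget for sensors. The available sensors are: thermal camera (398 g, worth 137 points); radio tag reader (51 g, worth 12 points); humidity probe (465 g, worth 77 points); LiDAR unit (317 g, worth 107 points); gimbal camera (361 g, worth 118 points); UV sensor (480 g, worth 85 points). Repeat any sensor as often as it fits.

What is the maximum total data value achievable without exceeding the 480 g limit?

Thermal camera + radio tag reader uses 449 of the 480 g and totals 149.

149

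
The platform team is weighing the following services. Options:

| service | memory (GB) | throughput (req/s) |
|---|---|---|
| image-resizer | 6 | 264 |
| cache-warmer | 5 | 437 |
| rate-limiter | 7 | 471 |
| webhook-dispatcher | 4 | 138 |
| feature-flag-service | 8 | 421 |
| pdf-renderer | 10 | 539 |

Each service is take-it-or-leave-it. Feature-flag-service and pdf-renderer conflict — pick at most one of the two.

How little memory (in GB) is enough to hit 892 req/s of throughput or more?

12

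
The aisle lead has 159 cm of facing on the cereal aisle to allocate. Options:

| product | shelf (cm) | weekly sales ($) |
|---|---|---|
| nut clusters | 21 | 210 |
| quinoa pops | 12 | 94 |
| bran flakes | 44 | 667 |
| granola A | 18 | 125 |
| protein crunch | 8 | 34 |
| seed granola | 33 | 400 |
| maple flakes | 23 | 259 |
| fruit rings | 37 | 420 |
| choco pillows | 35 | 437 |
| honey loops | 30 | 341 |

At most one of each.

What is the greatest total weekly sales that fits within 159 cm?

Ranking by ratio (weekly sales/cm): bran flakes 15.16, choco pillows 12.49, seed granola 12.12, honey loops 11.37.
Greedy by ratio would take quinoa pops + bran flakes + seed granola + choco pillows + honey loops: 154 cm used, total 1939.
Dropping quinoa pops and honey loops frees 42 cm; slotting in nut clusters + maple flakes (44 cm) lifts the total to 1973 at 156 cm.
Nothing else within 159 cm beats 1973.

1973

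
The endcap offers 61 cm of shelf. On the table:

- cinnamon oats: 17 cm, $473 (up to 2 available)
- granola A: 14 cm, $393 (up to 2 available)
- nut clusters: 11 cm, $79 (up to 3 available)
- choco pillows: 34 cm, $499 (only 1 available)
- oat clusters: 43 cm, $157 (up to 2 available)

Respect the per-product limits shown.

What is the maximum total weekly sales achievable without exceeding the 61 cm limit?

Taking the top-ratio products first gives cinnamon oats + 2×granola A + nut clusters for 1338 (56 cm).
The 14 cm tied up in granola A is better spent on cinnamon oats — total rises to 1418 (59 cm).

1418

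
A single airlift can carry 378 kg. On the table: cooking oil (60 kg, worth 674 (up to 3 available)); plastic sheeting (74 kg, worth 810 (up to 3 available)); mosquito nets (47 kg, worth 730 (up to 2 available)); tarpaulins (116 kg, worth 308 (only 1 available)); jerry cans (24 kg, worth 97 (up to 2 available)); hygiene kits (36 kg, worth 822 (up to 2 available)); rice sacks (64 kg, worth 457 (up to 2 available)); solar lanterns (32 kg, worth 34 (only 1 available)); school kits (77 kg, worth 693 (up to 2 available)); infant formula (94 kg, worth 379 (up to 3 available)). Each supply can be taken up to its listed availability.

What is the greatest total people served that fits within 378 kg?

A density-first pass picks 3×cooking oil + 2×mosquito nets + jerry cans + 2×hygiene kits — 5223 at 370 kg.
Replace 2×cooking oil and jerry cans with 2×plastic sheeting: the trade gains 175 net, giving 5398 at 374 kg.
The spare 4 kg is too small for any remaining supply, and no exchange beats 5398.

5398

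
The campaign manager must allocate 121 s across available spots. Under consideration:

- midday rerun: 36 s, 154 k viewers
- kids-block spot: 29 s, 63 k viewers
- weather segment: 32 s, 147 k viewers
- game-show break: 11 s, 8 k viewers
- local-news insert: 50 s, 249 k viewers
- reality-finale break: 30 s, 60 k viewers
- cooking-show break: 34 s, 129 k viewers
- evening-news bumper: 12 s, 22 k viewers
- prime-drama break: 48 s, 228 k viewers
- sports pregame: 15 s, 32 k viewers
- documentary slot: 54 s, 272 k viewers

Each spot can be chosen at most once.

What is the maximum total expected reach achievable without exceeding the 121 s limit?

553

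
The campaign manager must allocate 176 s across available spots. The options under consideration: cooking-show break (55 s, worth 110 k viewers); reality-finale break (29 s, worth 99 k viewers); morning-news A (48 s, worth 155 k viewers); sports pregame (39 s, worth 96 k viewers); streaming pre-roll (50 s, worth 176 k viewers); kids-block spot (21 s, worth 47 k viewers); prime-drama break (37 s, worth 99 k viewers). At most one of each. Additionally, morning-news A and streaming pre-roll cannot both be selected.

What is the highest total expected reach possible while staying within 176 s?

Ranking by ratio (expected reach/s): streaming pre-roll 3.52, reality-finale break 3.41, morning-news A 3.23.
Reality-finale break + sports pregame + streaming pre-roll + kids-block spot + prime-drama break uses 176 of the 176 s and totals 517.
Next best is reality-finale break + morning-news A + sports pregame + kids-block spot + prime-drama break at 496 (174 s) — short by 21.

517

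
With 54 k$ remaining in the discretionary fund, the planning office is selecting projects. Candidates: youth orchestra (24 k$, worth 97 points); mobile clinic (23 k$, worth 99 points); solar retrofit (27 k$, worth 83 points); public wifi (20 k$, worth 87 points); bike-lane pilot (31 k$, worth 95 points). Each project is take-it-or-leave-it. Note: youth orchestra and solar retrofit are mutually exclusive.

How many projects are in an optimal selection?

Best achievable projected impact is 196.
One optimal bundle: youth orchestra + mobile clinic (47 k$).
All optima have 2 projects.

2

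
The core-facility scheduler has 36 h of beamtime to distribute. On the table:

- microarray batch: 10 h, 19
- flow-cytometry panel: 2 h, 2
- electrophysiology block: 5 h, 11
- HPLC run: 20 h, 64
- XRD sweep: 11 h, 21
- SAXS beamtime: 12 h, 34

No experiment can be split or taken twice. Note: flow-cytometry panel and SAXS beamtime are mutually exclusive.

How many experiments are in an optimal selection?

Optimal total is 98.
For example HPLC run + SAXS beamtime achieves it, using 32 h.
All optima have 2 experiments.

2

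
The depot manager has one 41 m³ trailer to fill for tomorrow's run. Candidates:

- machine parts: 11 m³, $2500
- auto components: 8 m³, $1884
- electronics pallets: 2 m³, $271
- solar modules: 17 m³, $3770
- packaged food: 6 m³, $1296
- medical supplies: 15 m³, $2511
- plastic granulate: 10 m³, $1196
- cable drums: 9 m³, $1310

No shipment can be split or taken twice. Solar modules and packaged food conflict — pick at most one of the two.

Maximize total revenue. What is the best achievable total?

8425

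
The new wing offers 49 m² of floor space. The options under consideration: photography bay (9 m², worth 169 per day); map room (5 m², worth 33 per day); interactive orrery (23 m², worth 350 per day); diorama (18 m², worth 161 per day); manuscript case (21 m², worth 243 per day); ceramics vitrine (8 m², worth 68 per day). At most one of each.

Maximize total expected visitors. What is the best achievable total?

626

The ratio heuristic lands on photography bay + map room + interactive orrery + ceramics vitrine (620) but leaves 4 m² idle.
Replace photography bay and ceramics vitrine with manuscript case: the trade gains 6 net, giving 626 at 49 m².
Next best is photography bay + map room + interactive orrery + ceramics vitrine at 620 (45 m²) — short by 6.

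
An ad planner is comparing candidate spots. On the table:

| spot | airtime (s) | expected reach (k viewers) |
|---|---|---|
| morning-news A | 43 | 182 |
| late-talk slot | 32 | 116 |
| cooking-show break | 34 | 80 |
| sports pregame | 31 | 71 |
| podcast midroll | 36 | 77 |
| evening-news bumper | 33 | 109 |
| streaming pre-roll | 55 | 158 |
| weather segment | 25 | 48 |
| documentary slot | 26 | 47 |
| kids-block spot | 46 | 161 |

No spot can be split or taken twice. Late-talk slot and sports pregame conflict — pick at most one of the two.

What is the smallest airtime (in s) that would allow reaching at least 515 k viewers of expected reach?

Need the lightest bundle worth ≥ 515.
morning-news A + sports pregame + evening-news bumper + kids-block spot reaches 523 using 153 s.
Below 153 s the best achievable stays under 515.

153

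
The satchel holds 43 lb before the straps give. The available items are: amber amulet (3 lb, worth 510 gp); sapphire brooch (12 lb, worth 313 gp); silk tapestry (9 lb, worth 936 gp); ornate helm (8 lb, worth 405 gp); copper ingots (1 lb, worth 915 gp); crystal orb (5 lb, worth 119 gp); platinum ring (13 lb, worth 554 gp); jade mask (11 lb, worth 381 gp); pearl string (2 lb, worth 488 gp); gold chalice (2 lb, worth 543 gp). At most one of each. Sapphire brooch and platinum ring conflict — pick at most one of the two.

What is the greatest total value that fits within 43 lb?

Ranking by ratio (value/lb): copper ingots 915.00, gold chalice 271.50, pearl string 244.00.
Taking amber amulet + silk tapestry + ornate helm + copper ingots + crystal orb + platinum ring + pearl string + gold chalice: 43 lb used, 4470 in value.
Next best is amber amulet + silk tapestry + ornate helm + copper ingots + platinum ring + pearl string + gold chalice at 4351 (38 lb) — short by 119.

4470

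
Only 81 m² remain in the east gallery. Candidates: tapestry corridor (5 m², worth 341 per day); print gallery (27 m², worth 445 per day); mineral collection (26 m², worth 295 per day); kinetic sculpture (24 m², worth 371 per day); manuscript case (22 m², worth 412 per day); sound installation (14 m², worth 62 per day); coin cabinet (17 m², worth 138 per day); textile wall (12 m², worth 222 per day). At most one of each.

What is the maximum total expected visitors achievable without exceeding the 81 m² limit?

1569

By expected visitors per m²: tapestry corridor 68.20, manuscript case 18.73, textile wall 18.50 lead.
Taking the top-ratio exhibits first gives tapestry corridor + print gallery + manuscript case + sound installation + textile wall for 1482 (80 m²).
Replace sound installation and textile wall with kinetic sculpture: the trade gains 87 net, giving 1569 at 78 m².
An exhaustive check of the 256 subsets confirms 1569.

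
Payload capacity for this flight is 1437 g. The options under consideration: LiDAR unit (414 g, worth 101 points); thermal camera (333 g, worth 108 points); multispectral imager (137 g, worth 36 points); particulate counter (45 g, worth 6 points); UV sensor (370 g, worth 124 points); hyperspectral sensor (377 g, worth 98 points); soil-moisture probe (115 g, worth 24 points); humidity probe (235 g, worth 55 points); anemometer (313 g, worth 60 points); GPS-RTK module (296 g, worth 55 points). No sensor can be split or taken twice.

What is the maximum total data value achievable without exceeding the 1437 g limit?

A density-first pass picks thermal camera + multispectral imager + particulate counter + UV sensor + hyperspectral sensor + soil-moisture probe — 396 at 1377 g.
The 182 g tied up in multispectral imager and particulate counter is better spent on humidity probe — total rises to 409 (1430 g).
Runner-up LiDAR unit + thermal camera + multispectral imager + particulate counter + UV sensor + soil-moisture probe tops out at 399.

409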